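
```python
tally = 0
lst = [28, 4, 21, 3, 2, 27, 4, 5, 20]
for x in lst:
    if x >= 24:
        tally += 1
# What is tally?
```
Trace:
  tally=0
  tally=1, x=28
  tally=1, x=4
  tally=1, x=21
  tally=1, x=3
  tally=1, x=2
  tally=2, x=27
  tally=2, x=4
  tally=2, x=5
  tally=2, x=20

Final answer: 2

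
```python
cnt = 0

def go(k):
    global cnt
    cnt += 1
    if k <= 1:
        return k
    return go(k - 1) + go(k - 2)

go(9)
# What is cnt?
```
Call trace (a repeated sub-call is expanded the first time; later identical calls just restate its return value):
go(k=9)
  go(k=8)
    go(k=7)
      go(k=6)
        go(k=5)
          go(k=4)
            go(k=3)
              go(k=2)
                go(k=1)
                -> return 1
                go(k=0)
                -> return 0
              -> return 1
              go(k=1)
              -> return 1
            -> return 2
            go(k=2) -> return 1  (same call as traced above)
          -> return 3
          go(k=3) -> return 2  (same call as traced above)
        -> return 5
        go(k=4) -> return 3  (same call as traced above)
      -> return 8
      go(k=5) -> return 5  (same call as traced above)
    -> return 13
    go(k=6) -> return 8  (same call as traced above)
  -> return 21
  go(k=7) -> return 13  (same call as traced above)
-> return 34

cnt is incremented once per call, so count the calls in each subtree. Let C(k) = number of calls made by go(k).
C(0) = C(1) = 1 (base case, no recursion); C(k) = 1 + C(k - 1) + C(k - 2) otherwise.
C(2) = 1 + C(1) + C(0) = 1 + 1 + 1 = 3
C(3) = 1 + C(2) + C(1) = 1 + 3 + 1 = 5
C(4) = 1 + C(3) + C(2) = 1 + 5 + 3 = 9
C(5) = 1 + C(4) + C(3) = 1 + 9 + 5 = 15
C(6) = 1 + C(5) + C(4) = 1 + 15 + 9 = 25
C(7) = 1 + C(6) + C(5) = 1 + 25 + 15 = 41
C(8) = 1 + C(7) + C(6) = 1 + 41 + 25 = 67
C(9) = 1 + C(8) + C(7) = 1 + 67 + 41 = 109
cnt = C(9) = 109

Final answer: 109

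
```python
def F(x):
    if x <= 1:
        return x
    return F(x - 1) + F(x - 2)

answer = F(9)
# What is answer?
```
Call trace (a repeated sub-call is expanded the first time; later identical calls just restate its return value):
F(x=9)
  F(x=8)
    F(x=7)
      F(x=6)
        F(x=5)
          F(x=4)
            F(x=3)
              F(x=2)
                F(x=1)
                -> return 1
                F(x=0)
                -> return 0
              -> return 1
              F(x=1)
              -> return 1
            -> return 2
            F(x=2) -> return 1  (same call as traced above)
          -> return 3
          F(x=3) -> return 2  (same call as traced above)
        -> return 5
        F(x=4) -> return 3  (same call as traced above)
      -> return 8
      F(x=5) -> return 5  (same call as traced above)
    -> return 13
    F(x=6) -> return 8  (same call as traced above)
  -> return 21
  F(x=7) -> return 13  (same call as traced above)
-> return 34

Final answer: 34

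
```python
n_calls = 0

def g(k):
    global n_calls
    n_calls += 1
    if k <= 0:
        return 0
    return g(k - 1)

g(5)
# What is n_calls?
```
Call trace:
g(k=5)
  g(k=4)
    g(k=3)
      g(k=2)
        g(k=1)
          g(k=0)
          -> return 0
        -> return 0
      -> return 0
    -> return 0
  -> return 0
-> return 0

n_calls is incremented once per call. g is entered once for each k = 5, 4, 3, 2, 1, 0 (the k <= 0 call returns without recursing), i.e. 5 + 1 calls.
n_calls = 6

Final answer: 6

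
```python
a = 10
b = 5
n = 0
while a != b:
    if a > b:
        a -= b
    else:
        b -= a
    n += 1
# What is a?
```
Trace:
  a=10
  a=10, b=5
  a=10, b=5, n=0
  a=5, b=5, n=1

Final answer: 5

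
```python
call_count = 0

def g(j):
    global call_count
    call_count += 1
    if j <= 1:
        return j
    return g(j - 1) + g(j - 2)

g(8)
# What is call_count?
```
Call trace (a repeated sub-call is expanded the first time; later identical calls just restate its return value):
g(j=8)
  g(j=7)
    g(j=6)
      g(j=5)
        g(j=4)
          g(j=3)
            g(j=2)
              g(j=1)
              -> return 1
              g(j=0)
              -> return 0
            -> return 1
            g(j=1)
            -> return 1
          -> return 2
          g(j=2) -> return 1  (same call as traced above)
        -> return 3
        g(j=3) -> return 2  (same call as traced above)
      -> return 5
      g(j=4) -> return 3  (same call as traced above)
    -> return 8
    g(j=5) -> return 5  (same call as traced above)
  -> return 13
  g(j=6) -> return 8  (same call as traced above)
-> return 21

call_count is incremented once per call, so count the calls in each subtree. Let C(j) = number of calls made by g(j).
C(0) = C(1) = 1 (base case, no recursion); C(j) = 1 + C(j - 1) + C(j - 2) otherwise.
C(2) = 1 + C(1) + C(0) = 1 + 1 + 1 = 3
C(3) = 1 + C(2) + C(1) = 1 + 3 + 1 = 5
C(4) = 1 + C(3) + C(2) = 1 + 5 + 3 = 9
C(5) = 1 + C(4) + C(3) = 1 + 9 + 5 = 15
C(6) = 1 + C(5) + C(4) = 1 + 15 + 9 = 25
C(7) = 1 + C(6) + C(5) = 1 + 25 + 15 = 41
C(8) = 1 + C(7) + C(6) = 1 + 41 + 25 = 67
call_count = C(8) = 67

Final answer: 67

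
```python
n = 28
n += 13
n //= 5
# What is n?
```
Trace:
  n=28
  n=41
  n=8

Final answer: 8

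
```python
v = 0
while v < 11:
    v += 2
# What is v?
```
Trace:
  v=0
  v=2
  v=4
  v=6
  v=8
  v=10
  v=12

Final answer: 12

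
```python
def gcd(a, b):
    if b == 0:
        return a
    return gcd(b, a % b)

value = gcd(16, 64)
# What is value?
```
Call trace:
gcd(a=16, b=64)
  gcd(a=64, b=16)
    gcd(a=16, b=0)
    -> return 16
  -> return 16
-> return 16

Final answer: 16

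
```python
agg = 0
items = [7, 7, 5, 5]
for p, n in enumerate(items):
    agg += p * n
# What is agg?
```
Trace:
  agg=0
  agg=0, p=0, n=7
  agg=7, p=1, n=7
  agg=17, p=2, n=5
  agg=32, p=3, n=5

Final answer: 32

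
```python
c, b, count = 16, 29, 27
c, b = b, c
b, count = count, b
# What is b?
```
Trace:
  c=16, b=29, count=27
  c=29, b=16, count=27
  c=29, b=27, count=16

Final answer: 27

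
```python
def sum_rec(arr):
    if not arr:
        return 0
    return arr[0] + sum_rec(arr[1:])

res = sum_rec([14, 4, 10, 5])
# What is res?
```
Call trace:
sum_rec(arr=[14, 4, 10, 5])
  sum_rec(arr=[4, 10, 5])
    sum_rec(arr=[10, 5])
      sum_rec(arr=[5])
        sum_rec(arr=[])
        -> return 0
      -> return 5
    -> return 15
  -> return 19
-> return 33

Final answer: 33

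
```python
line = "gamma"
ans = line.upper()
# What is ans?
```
Trace:
  line='gamma'
  line='gamma', ans='GAMMA'

Final answer: 'GAMMA'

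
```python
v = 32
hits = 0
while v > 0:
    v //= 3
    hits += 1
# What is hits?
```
Trace:
  v=32
  v=32, hits=0
  v=10, hits=1
  v=3, hits=2
  v=1, hits=3
  v=0, hits=4

Final answer: 4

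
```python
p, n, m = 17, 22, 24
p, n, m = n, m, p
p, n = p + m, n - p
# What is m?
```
Trace:
  p=17, n=22, m=24
  p=22, n=24, m=17
  p=39, n=2, m=17

Final answer: 17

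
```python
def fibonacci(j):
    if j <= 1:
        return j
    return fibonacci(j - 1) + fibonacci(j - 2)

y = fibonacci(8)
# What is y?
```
Call trace (a repeated sub-call is expanded the first time; later identical calls just restate its return value):
fibonacci(j=8)
  fibonacci(j=7)
    fibonacci(j=6)
      fibonacci(j=5)
        fibonacci(j=4)
          fibonacci(j=3)
            fibonacci(j=2)
              fibonacci(j=1)
              -> return 1
              fibonacci(j=0)
              -> return 0
            -> return 1
            fibonacci(j=1)
            -> return 1
          -> return 2
          fibonacci(j=2) -> return 1  (same call as traced above)
        -> return 3
        fibonacci(j=3) -> return 2  (same call as traced above)
      -> return 5
      fibonacci(j=4) -> return 3  (same call as traced above)
    -> return 8
    fibonacci(j=5) -> return 5  (same call as traced above)
  -> return 13
  fibonacci(j=6) -> return 8  (same call as traced above)
-> return 21

Final answer: 21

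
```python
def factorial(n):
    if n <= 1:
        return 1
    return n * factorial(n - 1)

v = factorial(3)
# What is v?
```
Call trace:
factorial(n=3)
  factorial(n=2)
    factorial(n=1)
    -> return 1
  -> return 2
-> return 6

Final answer: 6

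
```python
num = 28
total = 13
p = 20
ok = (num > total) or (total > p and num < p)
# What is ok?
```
Trace:
  num=28
  num=28, total=13
  num=28, total=13, p=20
  num=28, total=13, p=20, ok=True

Final answer: True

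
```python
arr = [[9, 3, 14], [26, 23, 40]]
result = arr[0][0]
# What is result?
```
Trace:
  arr=[[9, 3, 14], [26, 23, 40]]
  arr=[[9, 3, 14], [26, 23, 40]], result=9

Final answer: 9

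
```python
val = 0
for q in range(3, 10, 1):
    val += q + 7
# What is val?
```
Trace:
  val=0
  val=10, q=3
  val=21, q=4
  val=33, q=5
  val=46, q=6
  val=60, q=7
  val=75, q=8
  val=91, q=9

Final answer: 91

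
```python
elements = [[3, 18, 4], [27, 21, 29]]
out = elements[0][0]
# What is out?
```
Trace:
  elements=[[3, 18, 4], [27, 21, 29]]
  elements=[[3, 18, 4], [27, 21, 29]], out=3

Final answer: 3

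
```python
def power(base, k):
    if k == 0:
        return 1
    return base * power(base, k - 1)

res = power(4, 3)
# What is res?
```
Call trace:
power(base=4, k=3)
  power(base=4, k=2)
    power(base=4, k=1)
      power(base=4, k=0)
      -> return 1
    -> return 4
  -> return 16
-> return 64

Final answer: 64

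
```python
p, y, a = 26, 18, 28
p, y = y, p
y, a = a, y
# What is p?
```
Trace:
  p=26, y=18, a=28
  p=18, y=26, a=28
  p=18, y=28, a=26

Final answer: 18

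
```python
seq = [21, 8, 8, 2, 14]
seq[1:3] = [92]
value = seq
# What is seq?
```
Trace:
  seq=[21, 8, 8, 2, 14]
  seq=[21, 92, 2, 14]
  seq=[21, 92, 2, 14], value=[21, 92, 2, 14]

Final answer: [21, 92, 2, 14]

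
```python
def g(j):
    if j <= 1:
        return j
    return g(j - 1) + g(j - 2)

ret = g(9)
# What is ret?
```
Call trace (a repeated sub-call is expanded the first time; later identical calls just restate its return value):
g(j=9)
  g(j=8)
    g(j=7)
      g(j=6)
        g(j=5)
          g(j=4)
            g(j=3)
              g(j=2)
                g(j=1)
                -> return 1
                g(j=0)
                -> return 0
              -> return 1
              g(j=1)
              -> return 1
            -> return 2
            g(j=2) -> return 1  (same call as traced above)
          -> return 3
          g(j=3) -> return 2  (same call as traced above)
        -> return 5
        g(j=4) -> return 3  (same call as traced above)
      -> return 8
      g(j=5) -> return 5  (same call as traced above)
    -> return 13
    g(j=6) -> return 8  (same call as traced above)
  -> return 21
  g(j=7) -> return 13  (same call as traced above)
-> return 34

Final answer: 34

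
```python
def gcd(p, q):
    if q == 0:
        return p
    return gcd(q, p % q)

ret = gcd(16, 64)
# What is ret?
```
Call trace:
gcd(p=16, q=64)
  gcd(p=64, q=16)
    gcd(p=16, q=0)
    -> return 16
  -> return 16
-> return 16

Final answer: 16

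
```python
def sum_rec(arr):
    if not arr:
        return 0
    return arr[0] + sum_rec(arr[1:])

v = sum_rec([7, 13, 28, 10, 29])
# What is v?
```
Call trace:
sum_rec(arr=[7, 13, 28, 10, 29])
  sum_rec(arr=[13, 28, 10, 29])
    sum_rec(arr=[28, 10, 29])
      sum_rec(arr=[10, 29])
        sum_rec(arr=[29])
          sum_rec(arr=[])
          -> return 0
        -> return 29
      -> return 39
    -> return 67
  -> return 80
-> return 87

Final answer: 87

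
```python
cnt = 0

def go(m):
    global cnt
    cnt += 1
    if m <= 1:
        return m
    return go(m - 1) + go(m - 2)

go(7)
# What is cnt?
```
Call trace (a repeated sub-call is expanded the first time; later identical calls just restate its return value):
go(m=7)
  go(m=6)
    go(m=5)
      go(m=4)
        go(m=3)
          go(m=2)
            go(m=1)
            -> return 1
            go(m=0)
            -> return 0
          -> return 1
          go(m=1)
          -> return 1
        -> return 2
        go(m=2) -> return 1  (same call as traced above)
      -> return 3
      go(m=3) -> return 2  (same call as traced above)
    -> return 5
    go(m=4) -> return 3  (same call as traced above)
  -> return 8
  go(m=5) -> return 5  (same call as traced above)
-> return 13

cnt is incremented once per call, so count the calls in each subtree. Let C(m) = number of calls made by go(m).
C(0) = C(1) = 1 (base case, no recursion); C(m) = 1 + C(m - 1) + C(m - 2) otherwise.
C(2) = 1 + C(1) + C(0) = 1 + 1 + 1 = 3
C(3) = 1 + C(2) + C(1) = 1 + 3 + 1 = 5
C(4) = 1 + C(3) + C(2) = 1 + 5 + 3 = 9
C(5) = 1 + C(4) + C(3) = 1 + 9 + 5 = 15
C(6) = 1 + C(5) + C(4) = 1 + 15 + 9 = 25
C(7) = 1 + C(6) + C(5) = 1 + 25 + 15 = 41
cnt = C(7) = 41

Final answer: 41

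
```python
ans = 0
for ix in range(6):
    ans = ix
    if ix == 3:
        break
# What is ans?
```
Trace:
  ans=0
  ans=0, ix=0
  ans=1, ix=1
  ans=2, ix=2
  ans=3, ix=3

Final answer: 3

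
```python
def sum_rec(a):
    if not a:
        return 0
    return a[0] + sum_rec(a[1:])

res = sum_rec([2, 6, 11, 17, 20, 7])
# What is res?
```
Call trace:
sum_rec(a=[2, 6, 11, 17, 20, 7])
  sum_rec(a=[6, 11, 17, 20, 7])
    sum_rec(a=[11, 17, 20, 7])
      sum_rec(a=[17, 20, 7])
        sum_rec(a=[20, 7])
          sum_rec(a=[7])
            sum_rec(a=[])
            -> return 0
          -> return 7
        -> return 27
      -> return 44
    -> return 55
  -> return 61
-> return 63

Final answer: 63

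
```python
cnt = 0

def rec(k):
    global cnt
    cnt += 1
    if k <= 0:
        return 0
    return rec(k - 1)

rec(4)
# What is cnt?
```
Call trace:
rec(k=4)
  rec(k=3)
    rec(k=2)
      rec(k=1)
        rec(k=0)
        -> return 0
      -> return 0
    -> return 0
  -> return 0
-> return 0

cnt is incremented once per call. rec is entered once for each k = 4, 3, 2, 1, 0 (the k <= 0 call returns without recursing), i.e. 4 + 1 calls.
cnt = 5

Final answer: 5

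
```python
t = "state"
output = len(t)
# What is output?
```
Trace:
  t='state'
  t='state', output=5

Final answer: 5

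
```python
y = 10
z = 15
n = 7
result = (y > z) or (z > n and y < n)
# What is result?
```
Trace:
  y=10
  y=10, z=15
  y=10, z=15, n=7
  y=10, z=15, n=7, result=False

Final answer: False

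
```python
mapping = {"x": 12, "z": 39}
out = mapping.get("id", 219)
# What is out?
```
Trace:
  mapping={'x': 12, 'z': 39}
  mapping={'x': 12, 'z': 39}, out=219

Final answer: 219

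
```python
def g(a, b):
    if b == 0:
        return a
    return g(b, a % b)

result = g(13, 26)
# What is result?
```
Call trace:
g(a=13, b=26)
  g(a=26, b=13)
    g(a=13, b=0)
    -> return 13
  -> return 13
-> return 13

Final answer: 13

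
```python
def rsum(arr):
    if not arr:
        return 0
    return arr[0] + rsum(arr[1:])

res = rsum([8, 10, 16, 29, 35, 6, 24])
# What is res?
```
Call trace:
rsum(arr=[8, 10, 16, 29, 35, 6, 24])
  rsum(arr=[10, 16, 29, 35, 6, 24])
    rsum(arr=[16, 29, 35, 6, 24])
      rsum(arr=[29, 35, 6, 24])
        rsum(arr=[35, 6, 24])
          rsum(arr=[6, 24])
            rsum(arr=[24])
              rsum(arr=[])
              -> return 0
            -> return 24
          -> return 30
        -> return 65
      -> return 94
    -> return 110
  -> return 120
-> return 128

Final answer: 128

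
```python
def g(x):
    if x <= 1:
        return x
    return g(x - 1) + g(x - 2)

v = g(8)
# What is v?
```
Call trace (a repeated sub-call is expanded the first time; later identical calls just restate its return value):
g(x=8)
  g(x=7)
    g(x=6)
      g(x=5)
        g(x=4)
          g(x=3)
            g(x=2)
              g(x=1)
              -> return 1
              g(x=0)
              -> return 0
            -> return 1
            g(x=1)
            -> return 1
          -> return 2
          g(x=2) -> return 1  (same call as traced above)
        -> return 3
        g(x=3) -> return 2  (same call as traced above)
      -> return 5
      g(x=4) -> return 3  (same call as traced above)
    -> return 8
    g(x=5) -> return 5  (same call as traced above)
  -> return 13
  g(x=6) -> return 8  (same call as traced above)
-> return 21

Final answer: 21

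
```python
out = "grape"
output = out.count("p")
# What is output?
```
Trace:
  out='grape'
  out='grape', output=1

Final answer: 1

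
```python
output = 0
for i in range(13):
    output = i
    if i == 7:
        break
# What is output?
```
Trace:
  output=0
  output=0, i=0
  output=1, i=1
  output=2, i=2
  output=3, i=3
  output=4, i=4
  output=5, i=5
  output=6, i=6
  output=7, i=7

Final answer: 7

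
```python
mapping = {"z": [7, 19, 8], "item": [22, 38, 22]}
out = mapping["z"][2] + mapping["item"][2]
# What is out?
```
Trace:
  mapping={'z': [7, 19, 8], 'item': [22, 38, 22]}
  mapping={'z': [7, 19, 8], 'item': [22, 38, 22]}, out=30

Final answer: 30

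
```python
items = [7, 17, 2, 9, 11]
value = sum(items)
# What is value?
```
Trace:
  items=[7, 17, 2, 9, 11]
  items=[7, 17, 2, 9, 11], value=46

Final answer: 46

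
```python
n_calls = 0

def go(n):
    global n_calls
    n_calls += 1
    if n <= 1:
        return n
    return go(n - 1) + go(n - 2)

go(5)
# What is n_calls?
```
Call trace (a repeated sub-call is expanded the first time; later identical calls just restate its return value):
go(n=5)
  go(n=4)
    go(n=3)
      go(n=2)
        go(n=1)
        -> return 1
        go(n=0)
        -> return 0
      -> return 1
      go(n=1)
      -> return 1
    -> return 2
    go(n=2) -> return 1  (same call as traced above)
  -> return 3
  go(n=3) -> return 2  (same call as traced above)
-> return 5

n_calls is incremented once per call, so count the calls in each subtree. Let C(n) = number of calls made by go(n).
C(0) = C(1) = 1 (base case, no recursion); C(n) = 1 + C(n - 1) + C(n - 2) otherwise.
C(2) = 1 + C(1) + C(0) = 1 + 1 + 1 = 3
C(3) = 1 + C(2) + C(1) = 1 + 3 + 1 = 5
C(4) = 1 + C(3) + C(2) = 1 + 5 + 3 = 9
C(5) = 1 + C(4) + C(3) = 1 + 9 + 5 = 15
n_calls = C(5) = 15

Final answer: 15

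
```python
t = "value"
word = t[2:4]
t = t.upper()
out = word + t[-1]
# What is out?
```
Trace:
  t='value'
  t='value', word='lu'
  t='VALUE', word='lu'
  t='VALUE', word='lu', out='luE'

Final answer: 'luE'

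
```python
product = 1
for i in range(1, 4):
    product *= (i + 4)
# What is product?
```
Trace:
  product=1
  product=5, i=1
  product=30, i=2
  product=210, i=3

Final answer: 210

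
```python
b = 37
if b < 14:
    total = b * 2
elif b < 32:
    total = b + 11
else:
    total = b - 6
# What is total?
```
Trace:
  b=37
  b=37, total=31

Final answer: 31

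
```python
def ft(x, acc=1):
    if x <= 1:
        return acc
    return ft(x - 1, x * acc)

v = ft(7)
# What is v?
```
Call trace:
ft(x=7, acc=1)
  ft(x=6, acc=7)
    ft(x=5, acc=42)
      ft(x=4, acc=210)
        ft(x=3, acc=840)
          ft(x=2, acc=2520)
            ft(x=1, acc=5040)
            -> return 5040
          -> return 5040
        -> return 5040
      -> return 5040
    -> return 5040
  -> return 5040
-> return 5040

Final answer: 5040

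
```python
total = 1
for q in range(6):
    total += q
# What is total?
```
Trace:
  total=1
  total=1, q=0
  total=2, q=1
  total=4, q=2
  total=7, q=3
  total=11, q=4
  total=16, q=5

Final answer: 16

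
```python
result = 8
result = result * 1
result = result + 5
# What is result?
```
Trace:
  result=8
  result=8
  result=13

Final answer: 13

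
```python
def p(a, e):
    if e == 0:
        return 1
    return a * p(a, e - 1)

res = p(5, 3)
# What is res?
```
Call trace:
p(a=5, e=3)
  p(a=5, e=2)
    p(a=5, e=1)
      p(a=5, e=0)
      -> return 1
    -> return 5
  -> return 25
-> return 125

Final answer: 125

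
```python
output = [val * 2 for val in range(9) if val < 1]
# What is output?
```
Trace:
  val=0
  val=1
  val=2
  val=3
  val=4
  val=5
  val=6
  val=7
  val=8
  output=[0]

Final answer: [0]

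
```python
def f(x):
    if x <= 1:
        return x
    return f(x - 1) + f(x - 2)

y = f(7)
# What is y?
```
Call trace (a repeated sub-call is expanded the first time; later identical calls just restate its return value):
f(x=7)
  f(x=6)
    f(x=5)
      f(x=4)
        f(x=3)
          f(x=2)
            f(x=1)
            -> return 1
            f(x=0)
            -> return 0
          -> return 1
          f(x=1)
          -> return 1
        -> return 2
        f(x=2) -> return 1  (same call as traced above)
      -> return 3
      f(x=3) -> return 2  (same call as traced above)
    -> return 5
    f(x=4) -> return 3  (same call as traced above)
  -> return 8
  f(x=5) -> return 5  (same call as traced above)
-> return 13

Final answer: 13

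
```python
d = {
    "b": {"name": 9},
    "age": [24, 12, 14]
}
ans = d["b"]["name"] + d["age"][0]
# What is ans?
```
Trace:
  d={'b': {'name': 9}, 'age': [24, 12, 14]}
  d={'b': {'name': 9}, 'age': [24, 12, 14]}, ans=33

Final answer: 33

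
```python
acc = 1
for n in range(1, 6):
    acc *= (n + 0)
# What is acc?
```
Trace:
  acc=1
  acc=1, n=1
  acc=2, n=2
  acc=6, n=3
  acc=24, n=4
  acc=120, n=5

Final answer: 120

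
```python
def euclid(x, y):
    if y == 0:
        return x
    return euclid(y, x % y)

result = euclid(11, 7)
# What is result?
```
Call trace:
euclid(x=11, y=7)
  euclid(x=7, y=4)
    euclid(x=4, y=3)
      euclid(x=3, y=1)
        euclid(x=1, y=0)
        -> return 1
      -> return 1
    -> return 1
  -> return 1
-> return 1

Final answer: 1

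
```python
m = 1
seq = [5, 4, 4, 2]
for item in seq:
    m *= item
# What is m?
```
Trace:
  m=1
  m=5, item=5
  m=20, item=4
  m=80, item=4
  m=160, item=2

Final answer: 160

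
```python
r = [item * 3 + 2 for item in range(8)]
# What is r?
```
Trace:
  item=0
  item=1
  item=2
  item=3
  item=4
  item=5
  item=6
  item=7
  r=[2, 5, 8, 11, 14, 17, 20, 23]

Final answer: [2, 5, 8, 11, 14, 17, 20, 23]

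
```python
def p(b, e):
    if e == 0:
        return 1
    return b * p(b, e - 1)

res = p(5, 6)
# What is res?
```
Call trace:
p(b=5, e=6)
  p(b=5, e=5)
    p(b=5, e=4)
      p(b=5, e=3)
        p(b=5, e=2)
          p(b=5, e=1)
            p(b=5, e=0)
            -> return 1
          -> return 5
        -> return 25
      -> return 125
    -> return 625
  -> return 3125
-> return 15625

Final answer: 15625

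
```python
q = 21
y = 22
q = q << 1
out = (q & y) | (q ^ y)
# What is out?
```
Trace:
  q=21
  q=21, y=22
  q=42, y=22
  q=42, y=22, out=62

Final answer: 62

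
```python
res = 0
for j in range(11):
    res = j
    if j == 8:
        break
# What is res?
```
Trace:
  res=0
  res=0, j=0
  res=1, j=1
  res=2, j=2
  res=3, j=3
  res=4, j=4
  res=5, j=5
  res=6, j=6
  res=7, j=7
  res=8, j=8

Final answer: 8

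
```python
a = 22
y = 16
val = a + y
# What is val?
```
Trace:
  a=22
  a=22, y=16
  a=22, y=16, val=38

Final answer: 38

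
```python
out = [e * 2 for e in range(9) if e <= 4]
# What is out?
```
Trace:
  e=0
  e=1
  e=2
  e=3
  e=4
  e=5
  e=6
  e=7
  e=8
  out=[0, 2, 4, 6, 8]

Final answer: [0, 2, 4, 6, 8]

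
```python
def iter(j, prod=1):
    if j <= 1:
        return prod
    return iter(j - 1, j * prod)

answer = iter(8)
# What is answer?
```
Call trace:
iter(j=8, prod=1)
  iter(j=7, prod=8)
    iter(j=6, prod=56)
      iter(j=5, prod=336)
        iter(j=4, prod=1680)
          iter(j=3, prod=6720)
            iter(j=2, prod=20160)
              iter(j=1, prod=40320)
              -> return 40320
            -> return 40320
          -> return 40320
        -> return 40320
      -> return 40320
    -> return 40320
  -> return 40320
-> return 40320

Final answer: 40320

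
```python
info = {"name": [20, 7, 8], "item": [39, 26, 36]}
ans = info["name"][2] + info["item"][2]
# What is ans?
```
Trace:
  info={'name': [20, 7, 8], 'item': [39, 26, 36]}
  info={'name': [20, 7, 8], 'item': [39, 26, 36]}, ans=44

Final answer: 44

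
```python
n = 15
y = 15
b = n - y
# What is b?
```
Trace:
  n=15
  n=15, y=15
  n=15, y=15, b=0

Final answer: 0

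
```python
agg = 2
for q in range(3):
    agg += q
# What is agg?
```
Trace:
  agg=2
  agg=2, q=0
  agg=3, q=1
  agg=5, q=2

Final answer: 5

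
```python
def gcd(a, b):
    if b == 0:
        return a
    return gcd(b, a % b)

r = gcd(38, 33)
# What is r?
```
Call trace:
gcd(a=38, b=33)
  gcd(a=33, b=5)
    gcd(a=5, b=3)
      gcd(a=3, b=2)
        gcd(a=2, b=1)
          gcd(a=1, b=0)
          -> return 1
        -> return 1
      -> return 1
    -> return 1
  -> return 1
-> return 1

Final answer: 1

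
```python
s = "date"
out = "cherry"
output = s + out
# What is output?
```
Trace:
  s='date'
  s='date', out='cherry'
  s='date', out='cherry', output='datecherry'

Final answer: 'datecherry'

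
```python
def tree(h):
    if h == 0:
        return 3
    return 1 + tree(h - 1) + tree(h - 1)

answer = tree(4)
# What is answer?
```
Call trace (a repeated sub-call is expanded the first time; later identical calls just restate its return value):
tree(h=4)
  tree(h=3)
    tree(h=2)
      tree(h=1)
        tree(h=0)
        -> return 3
        tree(h=0)
        -> return 3
      -> return 7
      tree(h=1) -> return 7  (same call as traced above)
    -> return 15
    tree(h=2) -> return 15  (same call as traced above)
  -> return 31
  tree(h=3) -> return 31  (same call as traced above)
-> return 63

Final answer: 63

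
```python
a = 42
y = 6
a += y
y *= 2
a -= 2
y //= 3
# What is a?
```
Trace:
  a=42
  a=42, y=6
  a=48, y=6
  a=48, y=12
  a=46, y=12
  a=46, y=4

Final answer: 46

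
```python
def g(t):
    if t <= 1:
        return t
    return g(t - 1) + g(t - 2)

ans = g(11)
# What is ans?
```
Call trace (a repeated sub-call is expanded the first time; later identical calls just restate its return value):
g(t=11)
  g(t=10)
    g(t=9)
      g(t=8)
        g(t=7)
          g(t=6)
            g(t=5)
              g(t=4)
                g(t=3)
                  g(t=2)
                    g(t=1)
                    -> return 1
                    g(t=0)
                    -> return 0
                  -> return 1
                  g(t=1)
                  -> return 1
                -> return 2
                g(t=2) -> return 1  (same call as traced above)
              -> return 3
              g(t=3) -> return 2  (same call as traced above)
            -> return 5
            g(t=4) -> return 3  (same call as traced above)
          -> return 8
          g(t=5) -> return 5  (same call as traced above)
        -> return 13
        g(t=6) -> return 8  (same call as traced above)
      -> return 21
      g(t=7) -> return 13  (same call as traced above)
    -> return 34
    g(t=8) -> return 21  (same call as traced above)
  -> return 55
  g(t=9) -> return 34  (same call as traced above)
-> return 89

Final answer: 89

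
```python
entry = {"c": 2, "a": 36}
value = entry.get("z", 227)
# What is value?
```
Trace:
  entry={'c': 2, 'a': 36}
  entry={'c': 2, 'a': 36}, value=227

Final answer: 227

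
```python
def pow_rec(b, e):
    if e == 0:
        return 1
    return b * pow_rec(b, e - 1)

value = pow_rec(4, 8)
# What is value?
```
Call trace:
pow_rec(b=4, e=8)
  pow_rec(b=4, e=7)
    pow_rec(b=4, e=6)
      pow_rec(b=4, e=5)
        pow_rec(b=4, e=4)
          pow_rec(b=4, e=3)
            pow_rec(b=4, e=2)
              pow_rec(b=4, e=1)
                pow_rec(b=4, e=0)
                -> return 1
              -> return 4
            -> return 16
          -> return 64
        -> return 256
      -> return 1024
    -> return 4096
  -> return 16384
-> return 65536

Final answer: 65536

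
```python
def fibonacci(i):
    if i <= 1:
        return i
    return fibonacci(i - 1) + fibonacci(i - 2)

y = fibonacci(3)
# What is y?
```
Call trace:
fibonacci(i=3)
  fibonacci(i=2)
    fibonacci(i=1)
    -> return 1
    fibonacci(i=0)
    -> return 0
  -> return 1
  fibonacci(i=1)
  -> return 1
-> return 2

Final answer: 2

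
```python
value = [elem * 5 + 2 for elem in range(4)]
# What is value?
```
Trace:
  elem=0
  elem=1
  elem=2
  elem=3
  value=[2, 7, 12, 17]

Final answer: [2, 7, 12, 17]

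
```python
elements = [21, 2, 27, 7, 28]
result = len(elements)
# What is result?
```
Trace:
  elements=[21, 2, 27, 7, 28]
  elements=[21, 2, 27, 7, 28], result=5

Final answer: 5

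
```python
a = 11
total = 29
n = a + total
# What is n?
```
Trace:
  a=11
  a=11, total=29
  a=11, total=29, n=40

Final answer: 40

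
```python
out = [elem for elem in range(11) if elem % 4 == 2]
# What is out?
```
Trace:
  elem=0
  elem=1
  elem=2
  elem=3
  elem=4
  elem=5
  elem=6
  elem=7
  elem=8
  elem=9
  elem=10
  out=[2, 6, 10]

Final answer: [2, 6, 10]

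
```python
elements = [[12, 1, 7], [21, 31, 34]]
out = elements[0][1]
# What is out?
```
Trace:
  elements=[[12, 1, 7], [21, 31, 34]]
  elements=[[12, 1, 7], [21, 31, 34]], out=1

Final answer: 1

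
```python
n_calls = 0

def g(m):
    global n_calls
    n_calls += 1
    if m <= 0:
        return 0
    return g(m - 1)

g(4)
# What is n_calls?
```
Call trace:
g(m=4)
  g(m=3)
    g(m=2)
      g(m=1)
        g(m=0)
        -> return 0
      -> return 0
    -> return 0
  -> return 0
-> return 0

n_calls is incremented once per call. g is entered once for each m = 4, 3, 2, 1, 0 (the m <= 0 call returns without recursing), i.e. 4 + 1 calls.
n_calls = 5

Final answer: 5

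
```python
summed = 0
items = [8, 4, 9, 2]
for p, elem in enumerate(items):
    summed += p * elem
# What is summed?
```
Trace:
  summed=0
  summed=0, p=0, elem=8
  summed=4, p=1, elem=4
  summed=22, p=2, elem=9
  summed=28, p=3, elem=2

Final answer: 28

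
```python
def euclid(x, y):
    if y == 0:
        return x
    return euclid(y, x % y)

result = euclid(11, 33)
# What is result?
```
Call trace:
euclid(x=11, y=33)
  euclid(x=33, y=11)
    euclid(x=11, y=0)
    -> return 11
  -> return 11
-> return 11

Final answer: 11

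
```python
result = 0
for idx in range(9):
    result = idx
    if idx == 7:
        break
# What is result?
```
Trace:
  result=0
  result=0, idx=0
  result=1, idx=1
  result=2, idx=2
  result=3, idx=3
  result=4, idx=4
  result=5, idx=5
  result=6, idx=6
  result=7, idx=7

Final answer: 7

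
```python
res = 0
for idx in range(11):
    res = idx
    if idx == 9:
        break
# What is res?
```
Trace:
  res=0
  res=0, idx=0
  res=1, idx=1
  res=2, idx=2
  res=3, idx=3
  res=4, idx=4
  res=5, idx=5
  res=6, idx=6
  res=7, idx=7
  res=8, idx=8
  res=9, idx=9

Final answer: 9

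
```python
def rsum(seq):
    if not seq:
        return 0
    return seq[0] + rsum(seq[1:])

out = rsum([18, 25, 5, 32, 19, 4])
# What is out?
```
Call trace:
rsum(seq=[18, 25, 5, 32, 19, 4])
  rsum(seq=[25, 5, 32, 19, 4])
    rsum(seq=[5, 32, 19, 4])
      rsum(seq=[32, 19, 4])
        rsum(seq=[19, 4])
          rsum(seq=[4])
            rsum(seq=[])
            -> return 0
          -> return 4
        -> return 23
      -> return 55
    -> return 60
  -> return 85
-> return 103

Final answer: 103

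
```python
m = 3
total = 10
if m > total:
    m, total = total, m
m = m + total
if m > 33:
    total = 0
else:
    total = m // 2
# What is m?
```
Trace:
  m=3
  m=3, total=10
  m=3, total=10
  m=13, total=10
  m=13, total=6

Final answer: 13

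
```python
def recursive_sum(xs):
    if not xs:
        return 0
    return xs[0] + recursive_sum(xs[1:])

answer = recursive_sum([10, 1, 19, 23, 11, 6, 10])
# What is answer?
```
Call trace:
recursive_sum(xs=[10, 1, 19, 23, 11, 6, 10])
  recursive_sum(xs=[1, 19, 23, 11, 6, 10])
    recursive_sum(xs=[19, 23, 11, 6, 10])
      recursive_sum(xs=[23, 11, 6, 10])
        recursive_sum(xs=[11, 6, 10])
          recursive_sum(xs=[6, 10])
            recursive_sum(xs=[10])
              recursive_sum(xs=[])
              -> return 0
            -> return 10
          -> return 16
        -> return 27
      -> return 50
    -> return 69
  -> return 70
-> return 80

Final answer: 80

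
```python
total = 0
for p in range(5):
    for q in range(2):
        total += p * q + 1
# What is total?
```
Trace:
  total=0
  total=1, p=0, q=0
  total=2, p=0, q=1
  total=3, p=1, q=0
  total=5, p=1, q=1
  total=6, p=2, q=0
  total=9, p=2, q=1
  total=10, p=3, q=0
  total=14, p=3, q=1
  total=15, p=4, q=0
  total=20, p=4, q=1

Final answer: 20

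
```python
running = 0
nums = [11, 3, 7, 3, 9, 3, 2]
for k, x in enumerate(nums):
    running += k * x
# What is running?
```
Trace:
  running=0
  running=0, k=0, x=11
  running=3, k=1, x=3
  running=17, k=2, x=7
  running=26, k=3, x=3
  running=62, k=4, x=9
  running=77, k=5, x=3
  running=89, k=6, x=2

Final answer: 89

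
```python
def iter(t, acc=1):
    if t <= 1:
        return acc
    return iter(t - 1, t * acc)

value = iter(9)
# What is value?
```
Call trace:
iter(t=9, acc=1)
  iter(t=8, acc=9)
    iter(t=7, acc=72)
      iter(t=6, acc=504)
        iter(t=5, acc=3024)
          iter(t=4, acc=15120)
            iter(t=3, acc=60480)
              iter(t=2, acc=181440)
                iter(t=1, acc=362880)
                -> return 362880
              -> return 362880
            -> return 362880
          -> return 362880
        -> return 362880
      -> return 362880
    -> return 362880
  -> return 362880
-> return 362880

Final answer: 362880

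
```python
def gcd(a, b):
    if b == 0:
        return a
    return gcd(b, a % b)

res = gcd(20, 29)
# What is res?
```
Call trace:
gcd(a=20, b=29)
  gcd(a=29, b=20)
    gcd(a=20, b=9)
      gcd(a=9, b=2)
        gcd(a=2, b=1)
          gcd(a=1, b=0)
          -> return 1
        -> return 1
      -> return 1
    -> return 1
  -> return 1
-> return 1

Final answer: 1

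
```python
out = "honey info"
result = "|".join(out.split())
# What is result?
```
Trace:
  out='honey info'
  out='honey info', result='honey|info'

Final answer: 'honey|info'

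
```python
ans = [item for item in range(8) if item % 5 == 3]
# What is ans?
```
Trace:
  item=0
  item=1
  item=2
  item=3
  item=4
  item=5
  item=6
  item=7
  ans=[3]

Final answer: [3]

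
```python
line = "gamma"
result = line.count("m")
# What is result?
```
Trace:
  line='gamma'
  line='gamma', result=2

Final answer: 2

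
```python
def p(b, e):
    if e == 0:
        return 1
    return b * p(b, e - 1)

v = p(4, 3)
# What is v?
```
Call trace:
p(b=4, e=3)
  p(b=4, e=2)
    p(b=4, e=1)
      p(b=4, e=0)
      -> return 1
    -> return 4
  -> return 16
-> return 64

Final answer: 64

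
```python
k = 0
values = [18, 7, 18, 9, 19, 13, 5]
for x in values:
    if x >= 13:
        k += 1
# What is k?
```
Trace:
  k=0
  k=1, x=18
  k=1, x=7
  k=2, x=18
  k=2, x=9
  k=3, x=19
  k=4, x=13
  k=4, x=5

Final answer: 4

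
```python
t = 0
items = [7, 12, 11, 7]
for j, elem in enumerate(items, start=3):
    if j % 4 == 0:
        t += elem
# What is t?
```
Trace:
  t=0
  t=0, j=3, elem=7
  t=12, j=4, elem=12
  t=12, j=5, elem=11
  t=12, j=6, elem=7

Final answer: 12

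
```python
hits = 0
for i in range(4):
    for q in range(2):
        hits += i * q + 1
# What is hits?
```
Trace:
  hits=0
  hits=1, i=0, q=0
  hits=2, i=0, q=1
  hits=3, i=1, q=0
  hits=5, i=1, q=1
  hits=6, i=2, q=0
  hits=9, i=2, q=1
  hits=10, i=3, q=0
  hits=14, i=3, q=1

Final answer: 14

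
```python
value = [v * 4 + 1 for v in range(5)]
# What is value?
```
Trace:
  v=0
  v=1
  v=2
  v=3
  v=4
  value=[1, 5, 9, 13, 17]

Final answer: [1, 5, 9, 13, 17]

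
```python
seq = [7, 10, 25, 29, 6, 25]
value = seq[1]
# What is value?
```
Trace:
  seq=[7, 10, 25, 29, 6, 25]
  seq=[7, 10, 25, 29, 6, 25], value=10

Final answer: 10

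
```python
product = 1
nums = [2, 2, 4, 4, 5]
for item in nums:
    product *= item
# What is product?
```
Trace:
  product=1
  product=2, item=2
  product=4, item=2
  product=16, item=4
  product=64, item=4
  product=320, item=5

Final answer: 320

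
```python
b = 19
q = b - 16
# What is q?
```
Trace:
  b=19
  b=19, q=3

Final answer: 3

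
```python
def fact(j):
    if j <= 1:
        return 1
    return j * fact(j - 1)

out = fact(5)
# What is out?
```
Call trace:
fact(j=5)
  fact(j=4)
    fact(j=3)
      fact(j=2)
        fact(j=1)
        -> return 1
      -> return 2
    -> return 6
  -> return 24
-> return 120

Final answer: 120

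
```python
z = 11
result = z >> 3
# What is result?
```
Trace:
  z=11
  z=11, result=1

Final answer: 1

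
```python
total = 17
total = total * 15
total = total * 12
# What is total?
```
Trace:
  total=17
  total=255
  total=3060

Final answer: 3060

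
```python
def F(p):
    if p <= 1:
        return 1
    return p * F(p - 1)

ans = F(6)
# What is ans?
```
Call trace:
F(p=6)
  F(p=5)
    F(p=4)
      F(p=3)
        F(p=2)
          F(p=1)
          -> return 1
        -> return 2
      -> return 6
    -> return 24
  -> return 120
-> return 720

Final answer: 720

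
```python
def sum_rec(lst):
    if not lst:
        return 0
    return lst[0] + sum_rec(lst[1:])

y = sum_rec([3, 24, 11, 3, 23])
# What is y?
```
Call trace:
sum_rec(lst=[3, 24, 11, 3, 23])
  sum_rec(lst=[24, 11, 3, 23])
    sum_rec(lst=[11, 3, 23])
      sum_rec(lst=[3, 23])
        sum_rec(lst=[23])
          sum_rec(lst=[])
          -> return 0
        -> return 23
      -> return 26
    -> return 37
  -> return 61
-> return 64

Final answer: 64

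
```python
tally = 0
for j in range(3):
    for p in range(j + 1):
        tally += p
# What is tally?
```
Trace:
  tally=0
  tally=0, j=0, p=0
  tally=0, j=1, p=0
  tally=1, j=1, p=1
  tally=1, j=2, p=0
  tally=2, j=2, p=1
  tally=4, j=2, p=2

Final answer: 4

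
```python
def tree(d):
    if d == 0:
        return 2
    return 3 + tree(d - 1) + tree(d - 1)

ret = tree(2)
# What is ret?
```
Call trace (a repeated sub-call is expanded the first time; later identical calls just restate its return value):
tree(d=2)
  tree(d=1)
    tree(d=0)
    -> return 2
    tree(d=0)
    -> return 2
  -> return 7
  tree(d=1) -> return 7  (same call as traced above)
-> return 17

Final answer: 17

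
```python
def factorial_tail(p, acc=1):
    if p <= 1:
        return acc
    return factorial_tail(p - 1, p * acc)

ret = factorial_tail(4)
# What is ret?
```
Call trace:
factorial_tail(p=4, acc=1)
  factorial_tail(p=3, acc=4)
    factorial_tail(p=2, acc=12)
      factorial_tail(p=1, acc=24)
      -> return 24
    -> return 24
  -> return 24
-> return 24

Final answer: 24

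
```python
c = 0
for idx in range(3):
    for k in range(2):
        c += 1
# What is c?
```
Trace:
  c=0
  c=1, idx=0, k=0
  c=2, idx=0, k=1
  c=3, idx=1, k=0
  c=4, idx=1, k=1
  c=5, idx=2, k=0
  c=6, idx=2, k=1

Final answer: 6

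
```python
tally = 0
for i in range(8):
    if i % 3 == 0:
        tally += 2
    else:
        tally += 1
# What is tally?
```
Trace:
  tally=0
  tally=2, i=0
  tally=3, i=1
  tally=4, i=2
  tally=6, i=3
  tally=7, i=4
  tally=8, i=5
  tally=10, i=6
  tally=11, i=7

Final answer: 11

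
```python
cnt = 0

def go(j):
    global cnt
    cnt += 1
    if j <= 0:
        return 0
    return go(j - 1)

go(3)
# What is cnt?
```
Call trace:
go(j=3)
  go(j=2)
    go(j=1)
      go(j=0)
      -> return 0
    -> return 0
  -> return 0
-> return 0

cnt is incremented once per call. go is entered once for each j = 3, 2, 1, 0 (the j <= 0 call returns without recursing), i.e. 3 + 1 calls.
cnt = 4

Final answer: 4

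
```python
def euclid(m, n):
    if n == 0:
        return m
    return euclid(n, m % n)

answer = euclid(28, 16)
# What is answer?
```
Call trace:
euclid(m=28, n=16)
  euclid(m=16, n=12)
    euclid(m=12, n=4)
      euclid(m=4, n=0)
      -> return 4
    -> return 4
  -> return 4
-> return 4

Final answer: 4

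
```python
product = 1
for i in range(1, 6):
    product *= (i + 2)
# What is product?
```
Trace:
  product=1
  product=3, i=1
  product=12, i=2
  product=60, i=3
  product=360, i=4
  product=2520, i=5

Final answer: 2520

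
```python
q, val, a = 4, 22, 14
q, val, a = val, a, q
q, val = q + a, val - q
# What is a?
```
Trace:
  q=4, val=22, a=14
  q=22, val=14, a=4
  q=26, val=-8, a=4

Final answer: 4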